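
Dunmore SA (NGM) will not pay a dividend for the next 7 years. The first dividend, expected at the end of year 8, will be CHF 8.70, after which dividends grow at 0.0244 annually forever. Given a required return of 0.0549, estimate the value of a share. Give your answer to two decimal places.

CHF 196.22

Deferred-dividend DDM. At t=7 the remaining stream is a growing perpetuity with first payment D_8 = 8.70.
V_7 = D_8/(r−g) = 8.70/(0.0549−0.0244) = 285.2459
P₀ = V_7/(1+r)^7 = 285.2459/(1+0.0549)^7 = 196.2187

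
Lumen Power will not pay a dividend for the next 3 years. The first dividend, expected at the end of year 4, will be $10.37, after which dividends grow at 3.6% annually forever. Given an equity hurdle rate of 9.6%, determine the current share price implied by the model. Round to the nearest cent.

$131.28

Deferred-dividend DDM. At t=3 the remaining stream is a growing perpetuity with first payment D_4 = 10.37.
V_3 = D_4/(r−g) = 10.37/(0.096−0.036) = 172.8333
P₀ = V_3/(1+r)^3 = 172.8333/(1+0.096)^3 = 131.2792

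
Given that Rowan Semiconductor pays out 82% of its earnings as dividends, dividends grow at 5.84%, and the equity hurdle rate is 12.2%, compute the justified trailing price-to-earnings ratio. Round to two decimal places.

13.65

Justified trailing P/E = b(1+g)/(r−g) = 0.82×(1+0.0584)/(0.122−0.0584) = 13.6460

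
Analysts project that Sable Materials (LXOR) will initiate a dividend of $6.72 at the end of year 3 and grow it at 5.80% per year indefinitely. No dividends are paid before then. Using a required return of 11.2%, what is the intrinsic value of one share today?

$100.64

Deferred-dividend DDM. At t=2 the remaining stream is a growing perpetuity with first payment D_3 = 6.72.
V_2 = D_3/(r−g) = 6.72/(0.112−0.058) = 124.4444
P₀ = V_2/(1+r)^2 = 124.4444/(1+0.112)^2 = 100.6389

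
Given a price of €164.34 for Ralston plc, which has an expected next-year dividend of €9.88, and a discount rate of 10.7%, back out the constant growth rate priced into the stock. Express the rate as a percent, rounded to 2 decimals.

From P₀ = D₁/(r − g), the implied growth is g = r − D₁/P₀.
g = 0.107 − 9.88/164.34 = 0.107 − 0.06012 = 0.04688

4.69%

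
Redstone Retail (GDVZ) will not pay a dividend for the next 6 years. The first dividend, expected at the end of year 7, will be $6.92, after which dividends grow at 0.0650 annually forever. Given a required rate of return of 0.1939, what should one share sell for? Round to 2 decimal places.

Deferred-dividend DDM. At t=6 the remaining stream is a growing perpetuity with first payment D_7 = 6.92.
V_6 = D_7/(r−g) = 6.92/(0.1939−0.065) = 53.6850
P₀ = V_6/(1+r)^6 = 53.6850/(1+0.1939)^6 = 18.5373

$18.54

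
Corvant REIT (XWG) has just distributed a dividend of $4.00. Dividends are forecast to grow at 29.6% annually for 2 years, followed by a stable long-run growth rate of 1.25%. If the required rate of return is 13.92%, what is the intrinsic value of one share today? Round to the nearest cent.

$51.10

Two-stage DDM. Project D₁…D_2 at 0.296, terminal growth 0.0125, discount at r = 0.1392.
D_1 = 5.1840
D_2 = 6.7185
Terminal value at t=2: TV = D_3/(r−g) = 6.8024/(0.1392−0.0125) = 53.6894
P₀ = 5.1840/(1+0.1392)^1 + 6.7185/(1+0.1392)^2 + 53.6894/(1+0.1392)^2 = 51.0977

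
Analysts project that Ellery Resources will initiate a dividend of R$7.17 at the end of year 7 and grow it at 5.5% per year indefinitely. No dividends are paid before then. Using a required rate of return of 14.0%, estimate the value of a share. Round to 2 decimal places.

R$38.43

Deferred-dividend DDM. At t=6 the remaining stream is a growing perpetuity with first payment D_7 = 7.17.
V_6 = D_7/(r−g) = 7.17/(0.14−0.055) = 84.3529
P₀ = V_6/(1+r)^6 = 84.3529/(1+0.14)^6 = 38.4301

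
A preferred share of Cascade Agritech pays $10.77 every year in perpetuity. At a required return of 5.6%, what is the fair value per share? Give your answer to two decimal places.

Zero-growth DDM (perpetuity): P₀ = D/r = 10.77 / 0.056 = 192.3214

$192.32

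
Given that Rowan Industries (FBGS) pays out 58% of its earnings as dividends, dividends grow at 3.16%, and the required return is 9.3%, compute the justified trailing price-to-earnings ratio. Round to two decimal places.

9.74

Justified trailing P/E = b(1+g)/(r−g) = 0.58×(1+0.0316)/(0.093−0.0316) = 9.7448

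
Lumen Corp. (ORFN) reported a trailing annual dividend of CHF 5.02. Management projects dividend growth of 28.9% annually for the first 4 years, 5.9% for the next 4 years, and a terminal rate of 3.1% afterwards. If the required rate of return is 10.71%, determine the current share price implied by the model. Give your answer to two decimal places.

Three-stage DDM. Project D₁…D_8; terminal Gordon value at t=8 with g = 0.031; discount at r = 0.1071.
D_1 = 6.4708
D_2 = 8.3408
D_3 = 10.7513
D_4 = 13.8585
D_5 = 14.6761
D_6 = 15.5420
D_7 = 16.4590
D_8 = 17.4301
TV_8 = 17.9704/(0.1071−0.031) = 236.1420
P₀ = Σ Dₜ/(1+r)ᵗ + TV_8/(1+r)^8 = 167.4961

CHF 167.50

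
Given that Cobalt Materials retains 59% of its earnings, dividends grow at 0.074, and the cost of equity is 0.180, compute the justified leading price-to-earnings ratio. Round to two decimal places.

3.87

Payout ratio b = 1 − 0.59 = 0.41.
Justified leading P/E = b/(r−g) = 0.41/(0.18−0.074) = 3.8679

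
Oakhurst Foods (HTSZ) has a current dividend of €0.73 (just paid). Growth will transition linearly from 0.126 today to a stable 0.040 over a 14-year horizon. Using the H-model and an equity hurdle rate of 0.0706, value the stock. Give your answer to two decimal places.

€39.17

H-model: P₀ = D₀[(1+g_L) + H(g_S−g_L)]/(r−g_L), with H = 14/2 = 7.
P₀ = 0.73 × [(1+0.04) + 7×(0.126−0.04)] / (0.0706−0.04)
   = 0.73 × 1.6420 / 0.0306 = 39.1719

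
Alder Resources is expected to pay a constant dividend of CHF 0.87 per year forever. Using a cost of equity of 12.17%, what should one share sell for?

Zero-growth DDM (perpetuity): P₀ = D/r = 0.87 / 0.1217 = 7.1487

CHF 7.15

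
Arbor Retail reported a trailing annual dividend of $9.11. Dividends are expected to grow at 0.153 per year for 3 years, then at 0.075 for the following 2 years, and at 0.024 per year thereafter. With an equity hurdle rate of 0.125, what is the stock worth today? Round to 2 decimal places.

Three-stage DDM. Project D₁…D_5; terminal Gordon value at t=5 with g = 0.024; discount at r = 0.125.
D_1 = 10.5038
D_2 = 12.1109
D_3 = 13.9639
D_4 = 15.0112
D_5 = 16.1370
TV_5 = 16.5243/(0.125−0.024) = 163.6070
P₀ = Σ Dₜ/(1+r)ᵗ + TV_5/(1+r)^5 = 137.8297

$137.83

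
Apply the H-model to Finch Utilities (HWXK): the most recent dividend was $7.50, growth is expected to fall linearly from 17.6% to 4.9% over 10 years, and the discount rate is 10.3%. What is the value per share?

H-model: P₀ = D₀[(1+g_L) + H(g_S−g_L)]/(r−g_L), with H = 10/2 = 5.
P₀ = 7.50 × [(1+0.049) + 5×(0.176−0.049)] / (0.103−0.049)
   = 7.50 × 1.6840 / 0.054 = 233.8889

$233.89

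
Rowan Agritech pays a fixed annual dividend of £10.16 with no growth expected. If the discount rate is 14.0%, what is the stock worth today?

£72.57

Zero-growth DDM (perpetuity): P₀ = D/r = 10.16 / 0.14 = 72.5714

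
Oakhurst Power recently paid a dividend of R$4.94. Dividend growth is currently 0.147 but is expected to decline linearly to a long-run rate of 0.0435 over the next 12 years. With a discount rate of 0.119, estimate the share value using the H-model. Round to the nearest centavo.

H-model: P₀ = D₀[(1+g_L) + H(g_S−g_L)]/(r−g_L), with H = 12/2 = 6.
P₀ = 4.94 × [(1+0.0435) + 6×(0.147−0.0435)] / (0.119−0.0435)
   = 4.94 × 1.6645 / 0.0755 = 108.9090

R$108.91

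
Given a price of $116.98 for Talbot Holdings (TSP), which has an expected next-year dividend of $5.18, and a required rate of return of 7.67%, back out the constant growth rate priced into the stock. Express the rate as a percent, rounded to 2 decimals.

3.24%

From P₀ = D₁/(r − g), the implied growth is g = r − D₁/P₀.
g = 0.0767 − 5.18/116.98 = 0.0767 − 0.04428 = 0.03242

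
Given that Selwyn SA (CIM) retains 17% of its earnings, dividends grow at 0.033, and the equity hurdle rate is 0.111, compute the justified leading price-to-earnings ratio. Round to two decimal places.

Payout ratio b = 1 − 0.17 = 0.83.
Justified leading P/E = b/(r−g) = 0.83/(0.111−0.033) = 10.6410

10.64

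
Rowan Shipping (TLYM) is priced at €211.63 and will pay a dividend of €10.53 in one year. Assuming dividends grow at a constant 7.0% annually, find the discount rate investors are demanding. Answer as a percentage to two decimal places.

11.98%

Rearranging the constant-growth DDM: r = D₁/P₀ + g.
r = 10.5300 / 211.63 + 0.07 = 0.04976 + 0.07 = 0.11976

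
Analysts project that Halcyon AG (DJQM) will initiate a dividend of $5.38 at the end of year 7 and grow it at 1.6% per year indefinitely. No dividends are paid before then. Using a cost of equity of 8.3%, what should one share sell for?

$49.77

Deferred-dividend DDM. At t=6 the remaining stream is a growing perpetuity with first payment D_7 = 5.38.
V_6 = D_7/(r−g) = 5.38/(0.083−0.016) = 80.2985
P₀ = V_6/(1+r)^6 = 80.2985/(1+0.083)^6 = 49.7665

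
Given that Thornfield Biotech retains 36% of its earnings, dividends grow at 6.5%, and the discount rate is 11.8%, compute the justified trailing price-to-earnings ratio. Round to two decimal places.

12.86

Payout ratio b = 1 − 0.36 = 0.64.
Justified trailing P/E = b(1+g)/(r−g) = 0.64×(1+0.065)/(0.118−0.065) = 12.8604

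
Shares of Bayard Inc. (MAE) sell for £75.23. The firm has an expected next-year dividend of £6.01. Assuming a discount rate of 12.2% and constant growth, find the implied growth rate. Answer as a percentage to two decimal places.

4.21%

From P₀ = D₁/(r − g), the implied growth is g = r − D₁/P₀.
g = 0.122 − 6.01/75.23 = 0.122 − 0.07989 = 0.04211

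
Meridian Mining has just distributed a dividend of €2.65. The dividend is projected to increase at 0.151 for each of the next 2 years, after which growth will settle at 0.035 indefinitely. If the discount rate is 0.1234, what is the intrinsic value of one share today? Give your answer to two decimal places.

€38.07

Two-stage DDM. Project D₁…D_2 at 0.151, terminal growth 0.035, discount at r = 0.1234.
D_1 = 3.0501
D_2 = 3.5107
Terminal value at t=2: TV = D_3/(r−g) = 3.6336/(0.1234−0.035) = 41.1040
P₀ = 3.0501/(1+0.1234)^1 + 3.5107/(1+0.1234)^2 + 41.1040/(1+0.1234)^2 = 38.0668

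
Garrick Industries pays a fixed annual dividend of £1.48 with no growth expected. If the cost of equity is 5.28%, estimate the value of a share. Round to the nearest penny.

£28.03

Zero-growth DDM (perpetuity): P₀ = D/r = 1.48 / 0.0528 = 28.0303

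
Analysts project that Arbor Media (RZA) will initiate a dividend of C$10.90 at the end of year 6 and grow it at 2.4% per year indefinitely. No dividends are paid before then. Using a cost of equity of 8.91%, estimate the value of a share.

Deferred-dividend DDM. At t=5 the remaining stream is a growing perpetuity with first payment D_6 = 10.90.
V_5 = D_6/(r−g) = 10.90/(0.0891−0.024) = 167.4347
P₀ = V_5/(1+r)^5 = 167.4347/(1+0.0891)^5 = 109.2715

C$109.27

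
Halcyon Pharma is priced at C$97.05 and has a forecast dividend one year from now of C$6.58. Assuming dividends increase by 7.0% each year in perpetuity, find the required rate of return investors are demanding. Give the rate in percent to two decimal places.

Rearranging the constant-growth DDM: r = D₁/P₀ + g.
r = 6.5800 / 97.05 + 0.07 = 0.06780 + 0.07 = 0.13780

13.78%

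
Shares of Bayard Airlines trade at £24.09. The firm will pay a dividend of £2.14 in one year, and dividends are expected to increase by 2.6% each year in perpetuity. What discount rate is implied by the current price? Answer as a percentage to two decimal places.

11.48%

Rearranging the constant-growth DDM: r = D₁/P₀ + g.
r = 2.1400 / 24.09 + 0.026 = 0.08883 + 0.026 = 0.11483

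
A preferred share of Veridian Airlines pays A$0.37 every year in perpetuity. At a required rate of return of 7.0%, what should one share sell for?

Zero-growth DDM (perpetuity): P₀ = D/r = 0.37 / 0.07 = 5.2857

A$5.29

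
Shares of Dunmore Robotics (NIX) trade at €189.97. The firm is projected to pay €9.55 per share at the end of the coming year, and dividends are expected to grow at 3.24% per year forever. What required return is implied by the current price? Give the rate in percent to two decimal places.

Rearranging the constant-growth DDM: r = D₁/P₀ + g.
r = 9.5500 / 189.97 + 0.0324 = 0.05027 + 0.0324 = 0.08267

8.27%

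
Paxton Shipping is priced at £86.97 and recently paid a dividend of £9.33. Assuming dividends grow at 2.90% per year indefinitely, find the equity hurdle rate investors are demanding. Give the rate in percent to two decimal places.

Rearranging the constant-growth DDM: r = D₁/P₀ + g.
D₁ = 9.33 × (1 + 0.029) = 9.6006.
r = 9.6006 / 86.97 + 0.029 = 0.11039 + 0.029 = 0.13939

13.94%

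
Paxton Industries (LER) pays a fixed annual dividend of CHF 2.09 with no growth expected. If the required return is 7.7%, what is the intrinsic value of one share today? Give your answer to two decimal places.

CHF 27.14

Zero-growth DDM (perpetuity): P₀ = D/r = 2.09 / 0.077 = 27.1429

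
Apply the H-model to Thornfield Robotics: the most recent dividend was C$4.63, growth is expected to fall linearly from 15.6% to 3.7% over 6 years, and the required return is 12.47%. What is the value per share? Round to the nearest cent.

C$73.59

H-model: P₀ = D₀[(1+g_L) + H(g_S−g_L)]/(r−g_L), with H = 6/2 = 3.
P₀ = 4.63 × [(1+0.037) + 3×(0.156−0.037)] / (0.1247−0.037)
   = 4.63 × 1.3940 / 0.0877 = 73.5943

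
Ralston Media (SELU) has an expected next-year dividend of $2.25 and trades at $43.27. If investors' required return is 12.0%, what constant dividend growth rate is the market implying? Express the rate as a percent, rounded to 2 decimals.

6.80%

From P₀ = D₁/(r − g), the implied growth is g = r − D₁/P₀.
g = 0.12 − 2.25/43.27 = 0.12 − 0.05200 = 0.06800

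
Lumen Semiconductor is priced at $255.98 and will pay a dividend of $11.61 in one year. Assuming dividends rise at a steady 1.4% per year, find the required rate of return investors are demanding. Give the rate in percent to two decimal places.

Rearranging the constant-growth DDM: r = D₁/P₀ + g.
r = 11.6100 / 255.98 + 0.014 = 0.04536 + 0.014 = 0.05936

5.94%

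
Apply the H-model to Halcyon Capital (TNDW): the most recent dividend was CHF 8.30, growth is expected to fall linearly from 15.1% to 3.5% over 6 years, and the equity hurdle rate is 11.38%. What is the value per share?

CHF 145.67

H-model: P₀ = D₀[(1+g_L) + H(g_S−g_L)]/(r−g_L), with H = 6/2 = 3.
P₀ = 8.30 × [(1+0.035) + 3×(0.151−0.035)] / (0.1138−0.035)
   = 8.30 × 1.3830 / 0.0788 = 145.6713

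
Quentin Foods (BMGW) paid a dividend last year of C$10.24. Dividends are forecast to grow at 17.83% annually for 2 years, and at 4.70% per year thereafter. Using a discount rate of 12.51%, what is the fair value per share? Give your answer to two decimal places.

Two-stage DDM. Project D₁…D_2 at 0.1783, terminal growth 0.047, discount at r = 0.1251.
D_1 = 12.0658
D_2 = 14.2171
Terminal value at t=2: TV = D_3/(r−g) = 14.8853/(0.1251−0.047) = 190.5932
P₀ = 12.0658/(1+0.1251)^1 + 14.2171/(1+0.1251)^2 + 190.5932/(1+0.1251)^2 = 172.5209

C$172.52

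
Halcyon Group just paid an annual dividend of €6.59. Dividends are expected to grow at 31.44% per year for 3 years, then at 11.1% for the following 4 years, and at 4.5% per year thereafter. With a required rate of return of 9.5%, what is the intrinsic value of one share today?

Three-stage DDM. Project D₁…D_7; terminal Gordon value at t=7 with g = 0.045; discount at r = 0.095.
D_1 = 8.6619
D_2 = 11.3852
D_3 = 14.9647
D_4 = 16.6258
D_5 = 18.4712
D_6 = 20.5216
D_7 = 22.7994
TV_7 = 23.8254/(0.095−0.045) = 476.5084
P₀ = Σ Dₜ/(1+r)ᵗ + TV_7/(1+r)^7 = 328.5333

€328.53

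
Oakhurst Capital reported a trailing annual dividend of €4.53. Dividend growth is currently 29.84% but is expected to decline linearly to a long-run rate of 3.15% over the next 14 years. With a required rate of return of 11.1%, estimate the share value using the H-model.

H-model: P₀ = D₀[(1+g_L) + H(g_S−g_L)]/(r−g_L), with H = 14/2 = 7.
P₀ = 4.53 × [(1+0.0315) + 7×(0.2984−0.0315)] / (0.111−0.0315)
   = 4.53 × 2.8998 / 0.0795 = 165.2339

€165.23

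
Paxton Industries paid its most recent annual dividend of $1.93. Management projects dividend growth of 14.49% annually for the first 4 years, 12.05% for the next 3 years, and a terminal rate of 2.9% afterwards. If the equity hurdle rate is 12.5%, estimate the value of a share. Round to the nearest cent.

$36.15

Three-stage DDM. Project D₁…D_7; terminal Gordon value at t=7 with g = 0.029; discount at r = 0.125.
D_1 = 2.2097
D_2 = 2.5298
D_3 = 2.8964
D_4 = 3.3161
D_5 = 3.7157
D_6 = 4.1634
D_7 = 4.6651
TV_7 = 4.8004/(0.125−0.029) = 50.0043
P₀ = Σ Dₜ/(1+r)ᵗ + TV_7/(1+r)^7 = 36.1536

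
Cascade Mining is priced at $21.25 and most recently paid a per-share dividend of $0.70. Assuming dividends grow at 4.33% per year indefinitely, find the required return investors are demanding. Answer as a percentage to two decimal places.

Rearranging the constant-growth DDM: r = D₁/P₀ + g.
D₁ = 0.70 × (1 + 0.0433) = 0.7303.
r = 0.7303 / 21.25 + 0.0433 = 0.03437 + 0.0433 = 0.07767

7.77%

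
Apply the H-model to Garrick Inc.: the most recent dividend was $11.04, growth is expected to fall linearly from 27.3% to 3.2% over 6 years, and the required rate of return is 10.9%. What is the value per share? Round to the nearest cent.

$251.63

H-model: P₀ = D₀[(1+g_L) + H(g_S−g_L)]/(r−g_L), with H = 6/2 = 3.
P₀ = 11.04 × [(1+0.032) + 3×(0.273−0.032)] / (0.109−0.032)
   = 11.04 × 1.7550 / 0.077 = 251.6260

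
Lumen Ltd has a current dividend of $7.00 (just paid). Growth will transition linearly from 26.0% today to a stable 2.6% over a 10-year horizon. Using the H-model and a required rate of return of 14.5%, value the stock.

H-model: P₀ = D₀[(1+g_L) + H(g_S−g_L)]/(r−g_L), with H = 10/2 = 5.
P₀ = 7.00 × [(1+0.026) + 5×(0.26−0.026)] / (0.145−0.026)
   = 7.00 × 2.1960 / 0.119 = 129.1765

$129.18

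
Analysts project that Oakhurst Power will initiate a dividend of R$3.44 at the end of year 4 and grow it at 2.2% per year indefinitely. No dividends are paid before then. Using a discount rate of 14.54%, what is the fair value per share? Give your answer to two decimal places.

R$18.55

Deferred-dividend DDM. At t=3 the remaining stream is a growing perpetuity with first payment D_4 = 3.44.
V_3 = D_4/(r−g) = 3.44/(0.1454−0.022) = 27.8768
P₀ = V_3/(1+r)^3 = 27.8768/(1+0.1454)^3 = 18.5512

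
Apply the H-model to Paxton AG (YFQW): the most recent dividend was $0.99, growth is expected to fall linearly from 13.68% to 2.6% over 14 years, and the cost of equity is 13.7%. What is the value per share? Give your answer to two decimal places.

H-model: P₀ = D₀[(1+g_L) + H(g_S−g_L)]/(r−g_L), with H = 14/2 = 7.
P₀ = 0.99 × [(1+0.026) + 7×(0.1368−0.026)] / (0.137−0.026)
   = 0.99 × 1.8016 / 0.111 = 16.0683

$16.07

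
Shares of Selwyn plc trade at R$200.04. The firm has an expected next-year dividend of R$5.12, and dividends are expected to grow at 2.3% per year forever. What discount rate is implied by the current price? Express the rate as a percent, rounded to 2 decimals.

Rearranging the constant-growth DDM: r = D₁/P₀ + g.
r = 5.1200 / 200.04 + 0.023 = 0.02559 + 0.023 = 0.04859

4.86%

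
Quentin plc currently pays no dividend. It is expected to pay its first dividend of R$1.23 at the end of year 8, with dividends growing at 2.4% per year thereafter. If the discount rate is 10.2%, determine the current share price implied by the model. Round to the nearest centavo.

Deferred-dividend DDM. At t=7 the remaining stream is a growing perpetuity with first payment D_8 = 1.23.
V_7 = D_8/(r−g) = 1.23/(0.102−0.024) = 15.7692
P₀ = V_7/(1+r)^7 = 15.7692/(1+0.102)^7 = 7.9899

R$7.99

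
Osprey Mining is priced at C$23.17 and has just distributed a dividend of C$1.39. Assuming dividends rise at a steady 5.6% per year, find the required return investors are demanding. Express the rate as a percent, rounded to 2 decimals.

Rearranging the constant-growth DDM: r = D₁/P₀ + g.
D₁ = 1.39 × (1 + 0.056) = 1.4678.
r = 1.4678 / 23.17 + 0.056 = 0.06335 + 0.056 = 0.11935

11.94%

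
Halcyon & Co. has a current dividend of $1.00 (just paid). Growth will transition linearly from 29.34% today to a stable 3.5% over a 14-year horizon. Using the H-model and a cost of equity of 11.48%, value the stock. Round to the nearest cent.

$35.64

H-model: P₀ = D₀[(1+g_L) + H(g_S−g_L)]/(r−g_L), with H = 14/2 = 7.
P₀ = 1.00 × [(1+0.035) + 7×(0.2934−0.035)] / (0.1148−0.035)
   = 1.00 × 2.8438 / 0.0798 = 35.6366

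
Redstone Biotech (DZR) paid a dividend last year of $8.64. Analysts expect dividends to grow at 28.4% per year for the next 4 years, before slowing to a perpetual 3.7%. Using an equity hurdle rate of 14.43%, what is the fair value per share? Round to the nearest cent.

$178.85

Two-stage DDM. Project D₁…D_4 at 0.284, terminal growth 0.037, discount at r = 0.1443.
D_1 = 11.0938
D_2 = 14.2444
D_3 = 18.2898
D_4 = 23.4841
Terminal value at t=4: TV = D_5/(r−g) = 24.3530/(0.1443−0.037) = 226.9619
P₀ = 11.0938/(1+0.1443)^1 + 14.2444/(1+0.1443)^2 + 18.2898/(1+0.1443)^3 + 23.4841/(1+0.1443)^4 + 226.9619/(1+0.1443)^4 = 178.8474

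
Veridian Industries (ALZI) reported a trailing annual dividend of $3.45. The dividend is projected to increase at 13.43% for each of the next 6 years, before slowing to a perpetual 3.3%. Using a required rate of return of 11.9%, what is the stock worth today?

Two-stage DDM. Project D₁…D_6 at 0.1343, terminal growth 0.033, discount at r = 0.119.
D_1 = 3.9133
D_2 = 4.4389
D_3 = 5.0350
D_4 = 5.7112
D_5 = 6.4783
D_6 = 7.3483
Terminal value at t=6: TV = D_7/(r−g) = 7.5908/(0.119−0.033) = 88.2650
P₀ = 3.9133/(1+0.119)^1 + 4.4389/(1+0.119)^2 + 5.0350/(1+0.119)^3 + 5.7112/(1+0.119)^4 + 6.4783/(1+0.119)^5 + 7.3483/(1+0.119)^6 + 88.2650/(1+0.119)^6 = 66.6716

$66.67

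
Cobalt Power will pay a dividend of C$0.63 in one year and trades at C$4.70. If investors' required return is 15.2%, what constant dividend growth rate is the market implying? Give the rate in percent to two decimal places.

From P₀ = D₁/(r − g), the implied growth is g = r − D₁/P₀.
g = 0.152 − 0.63/4.70 = 0.152 − 0.13404 = 0.01796

1.80%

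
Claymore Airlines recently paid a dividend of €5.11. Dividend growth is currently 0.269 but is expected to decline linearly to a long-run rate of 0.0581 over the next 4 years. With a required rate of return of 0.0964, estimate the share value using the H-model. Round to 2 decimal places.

€197.45

H-model: P₀ = D₀[(1+g_L) + H(g_S−g_L)]/(r−g_L), with H = 4/2 = 2.
P₀ = 5.11 × [(1+0.0581) + 2×(0.269−0.0581)] / (0.0964−0.0581)
   = 5.11 × 1.4799 / 0.0383 = 197.4488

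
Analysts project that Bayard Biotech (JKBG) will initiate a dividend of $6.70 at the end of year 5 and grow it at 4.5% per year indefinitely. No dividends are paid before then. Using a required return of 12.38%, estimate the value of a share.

$53.31

Deferred-dividend DDM. At t=4 the remaining stream is a growing perpetuity with first payment D_5 = 6.70.
V_4 = D_5/(r−g) = 6.70/(0.1238−0.045) = 85.0254
P₀ = V_4/(1+r)^4 = 85.0254/(1+0.1238)^4 = 53.3080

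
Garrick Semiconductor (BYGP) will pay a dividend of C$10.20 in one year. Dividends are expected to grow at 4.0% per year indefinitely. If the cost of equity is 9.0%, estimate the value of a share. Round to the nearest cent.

C$204.00

Gordon growth model: P₀ = D₁/(r − g), with D₁ = 10.20 given directly.
P₀ = 10.2000 / (0.09 − 0.04) = 10.2000 / 0.05 = 204.0000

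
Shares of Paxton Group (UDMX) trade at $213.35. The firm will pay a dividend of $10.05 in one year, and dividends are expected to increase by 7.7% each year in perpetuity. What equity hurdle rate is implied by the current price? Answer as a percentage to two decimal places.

Rearranging the constant-growth DDM: r = D₁/P₀ + g.
r = 10.0500 / 213.35 + 0.077 = 0.04711 + 0.077 = 0.12411

12.41%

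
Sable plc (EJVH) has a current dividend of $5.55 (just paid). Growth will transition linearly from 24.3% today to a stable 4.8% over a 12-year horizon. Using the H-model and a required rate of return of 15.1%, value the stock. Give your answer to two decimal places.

H-model: P₀ = D₀[(1+g_L) + H(g_S−g_L)]/(r−g_L), with H = 12/2 = 6.
P₀ = 5.55 × [(1+0.048) + 6×(0.243−0.048)] / (0.151−0.048)
   = 5.55 × 2.2180 / 0.103 = 119.5136

$119.51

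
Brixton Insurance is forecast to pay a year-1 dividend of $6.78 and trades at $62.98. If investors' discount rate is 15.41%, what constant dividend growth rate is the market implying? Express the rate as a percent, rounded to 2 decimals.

4.64%

From P₀ = D₁/(r − g), the implied growth is g = r − D₁/P₀.
g = 0.1541 − 6.78/62.98 = 0.1541 − 0.10765 = 0.04645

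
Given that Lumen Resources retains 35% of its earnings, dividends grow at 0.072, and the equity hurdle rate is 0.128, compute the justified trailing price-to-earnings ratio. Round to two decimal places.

Payout ratio b = 1 − 0.35 = 0.65.
Justified trailing P/E = b(1+g)/(r−g) = 0.65×(1+0.072)/(0.128−0.072) = 12.4429

12.44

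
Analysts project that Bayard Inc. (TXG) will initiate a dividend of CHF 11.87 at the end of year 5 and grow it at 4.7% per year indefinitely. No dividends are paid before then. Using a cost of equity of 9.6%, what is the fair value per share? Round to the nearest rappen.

Deferred-dividend DDM. At t=4 the remaining stream is a growing perpetuity with first payment D_5 = 11.87.
V_4 = D_5/(r−g) = 11.87/(0.096−0.047) = 242.2449
P₀ = V_4/(1+r)^4 = 242.2449/(1+0.096)^4 = 167.8852

CHF 167.89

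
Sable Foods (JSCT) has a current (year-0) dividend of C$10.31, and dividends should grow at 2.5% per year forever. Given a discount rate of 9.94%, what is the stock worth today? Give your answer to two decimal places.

C$142.04

Gordon growth model: P₀ = D₁/(r − g). D₁ = 10.31 × (1 + 0.025) = 10.5678.
P₀ = 10.5678 / (0.0994 − 0.025) = 10.5678 / 0.0744 = 142.0397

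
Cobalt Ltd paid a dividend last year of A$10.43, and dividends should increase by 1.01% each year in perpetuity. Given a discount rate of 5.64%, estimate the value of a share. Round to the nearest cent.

Gordon growth model: P₀ = D₁/(r − g). D₁ = 10.43 × (1 + 0.0101) = 10.5353.
P₀ = 10.5353 / (0.0564 − 0.0101) = 10.5353 / 0.0463 = 227.5452

A$227.55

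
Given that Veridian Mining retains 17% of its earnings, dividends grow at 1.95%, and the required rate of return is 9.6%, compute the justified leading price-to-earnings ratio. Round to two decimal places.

10.85

Payout ratio b = 1 − 0.17 = 0.83.
Justified leading P/E = b/(r−g) = 0.83/(0.096−0.0195) = 10.8497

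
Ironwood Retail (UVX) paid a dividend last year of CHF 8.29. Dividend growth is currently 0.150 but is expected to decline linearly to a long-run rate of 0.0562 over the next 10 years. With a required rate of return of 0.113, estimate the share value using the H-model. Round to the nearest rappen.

CHF 222.60

H-model: P₀ = D₀[(1+g_L) + H(g_S−g_L)]/(r−g_L), with H = 10/2 = 5.
P₀ = 8.29 × [(1+0.0562) + 5×(0.15−0.0562)] / (0.113−0.0562)
   = 8.29 × 1.5252 / 0.0568 = 222.6040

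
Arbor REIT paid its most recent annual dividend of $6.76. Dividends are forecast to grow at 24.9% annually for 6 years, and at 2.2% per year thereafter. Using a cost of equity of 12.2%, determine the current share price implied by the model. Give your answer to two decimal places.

$191.49

Two-stage DDM. Project D₁…D_6 at 0.249, terminal growth 0.022, discount at r = 0.122.
D_1 = 8.4432
D_2 = 10.5456
D_3 = 13.1715
D_4 = 16.4512
D_5 = 20.5475
D_6 = 25.6638
Terminal value at t=6: TV = D_7/(r−g) = 26.2284/(0.122−0.022) = 262.2843
P₀ = 8.4432/(1+0.122)^1 + 10.5456/(1+0.122)^2 + 13.1715/(1+0.122)^3 + 16.4512/(1+0.122)^4 + 20.5475/(1+0.122)^5 + 25.6638/(1+0.122)^6 + 262.2843/(1+0.122)^6 = 191.4937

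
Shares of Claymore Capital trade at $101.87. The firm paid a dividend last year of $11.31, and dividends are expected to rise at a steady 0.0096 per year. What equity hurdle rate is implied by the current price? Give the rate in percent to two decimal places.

Rearranging the constant-growth DDM: r = D₁/P₀ + g.
D₁ = 11.31 × (1 + 0.0096) = 11.4186.
r = 11.4186 / 101.87 + 0.0096 = 0.11209 + 0.0096 = 0.12169

12.17%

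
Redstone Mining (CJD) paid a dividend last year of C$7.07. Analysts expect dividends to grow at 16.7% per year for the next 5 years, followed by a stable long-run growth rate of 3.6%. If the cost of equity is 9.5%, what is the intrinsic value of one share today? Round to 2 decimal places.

C$213.66

Two-stage DDM. Project D₁…D_5 at 0.167, terminal growth 0.036, discount at r = 0.095.
D_1 = 8.2507
D_2 = 9.6286
D_3 = 11.2365
D_4 = 13.1130
D_5 = 15.3029
Terminal value at t=5: TV = D_6/(r−g) = 15.8538/(0.095−0.036) = 268.7085
P₀ = 8.2507/(1+0.095)^1 + 9.6286/(1+0.095)^2 + 11.2365/(1+0.095)^3 + 13.1130/(1+0.095)^4 + 15.3029/(1+0.095)^5 + 268.7085/(1+0.095)^5 = 213.6565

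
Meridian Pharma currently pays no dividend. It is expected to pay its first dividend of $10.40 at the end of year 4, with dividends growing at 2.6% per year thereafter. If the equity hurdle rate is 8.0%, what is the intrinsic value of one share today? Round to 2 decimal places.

Deferred-dividend DDM. At t=3 the remaining stream is a growing perpetuity with first payment D_4 = 10.40.
V_3 = D_4/(r−g) = 10.40/(0.08−0.026) = 192.5926
P₀ = V_3/(1+r)^3 = 192.5926/(1+0.08)^3 = 152.8862

$152.89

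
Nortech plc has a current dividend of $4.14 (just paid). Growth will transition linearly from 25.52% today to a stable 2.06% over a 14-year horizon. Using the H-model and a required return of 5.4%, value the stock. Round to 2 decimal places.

H-model: P₀ = D₀[(1+g_L) + H(g_S−g_L)]/(r−g_L), with H = 14/2 = 7.
P₀ = 4.14 × [(1+0.0206) + 7×(0.2552−0.0206)] / (0.054−0.0206)
   = 4.14 × 2.6628 / 0.0334 = 330.0596

$330.06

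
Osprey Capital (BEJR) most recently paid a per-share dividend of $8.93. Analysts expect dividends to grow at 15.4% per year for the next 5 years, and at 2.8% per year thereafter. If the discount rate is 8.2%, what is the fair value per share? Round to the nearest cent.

$289.00

Two-stage DDM. Project D₁…D_5 at 0.154, terminal growth 0.028, discount at r = 0.082.
D_1 = 10.3052
D_2 = 11.8922
D_3 = 13.7236
D_4 = 15.8371
D_5 = 18.2760
Terminal value at t=5: TV = D_6/(r−g) = 18.7877/(0.082−0.028) = 347.9204
P₀ = 10.3052/(1+0.082)^1 + 11.8922/(1+0.082)^2 + 13.7236/(1+0.082)^3 + 15.8371/(1+0.082)^4 + 18.2760/(1+0.082)^5 + 347.9204/(1+0.082)^5 = 289.0033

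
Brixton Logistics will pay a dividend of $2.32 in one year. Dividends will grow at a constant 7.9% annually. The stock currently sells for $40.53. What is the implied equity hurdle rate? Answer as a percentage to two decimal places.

13.62%

Rearranging the constant-growth DDM: r = D₁/P₀ + g.
r = 2.3200 / 40.53 + 0.079 = 0.05724 + 0.079 = 0.13624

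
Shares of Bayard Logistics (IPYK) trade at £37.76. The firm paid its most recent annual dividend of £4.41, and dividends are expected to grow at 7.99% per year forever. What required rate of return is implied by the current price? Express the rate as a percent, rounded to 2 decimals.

Rearranging the constant-growth DDM: r = D₁/P₀ + g.
D₁ = 4.41 × (1 + 0.0799) = 4.7624.
r = 4.7624 / 37.76 + 0.0799 = 0.12612 + 0.0799 = 0.20602

20.60%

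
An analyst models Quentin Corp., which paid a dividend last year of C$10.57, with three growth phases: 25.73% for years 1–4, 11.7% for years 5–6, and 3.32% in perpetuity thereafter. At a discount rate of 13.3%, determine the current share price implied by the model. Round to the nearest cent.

C$247.89

Three-stage DDM. Project D₁…D_6; terminal Gordon value at t=6 with g = 0.0332; discount at r = 0.133.
D_1 = 13.2897
D_2 = 16.7091
D_3 = 21.0083
D_4 = 26.4138
D_5 = 29.5042
D_6 = 32.9562
TV_6 = 34.0503/(0.133−0.0332) = 341.1857
P₀ = Σ Dₜ/(1+r)ᵗ + TV_6/(1+r)^6 = 247.8937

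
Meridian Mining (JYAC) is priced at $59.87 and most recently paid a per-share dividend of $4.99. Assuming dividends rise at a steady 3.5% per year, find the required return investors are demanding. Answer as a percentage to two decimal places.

12.13%

Rearranging the constant-growth DDM: r = D₁/P₀ + g.
D₁ = 4.99 × (1 + 0.035) = 5.1646.
r = 5.1646 / 59.87 + 0.035 = 0.08626 + 0.035 = 0.12126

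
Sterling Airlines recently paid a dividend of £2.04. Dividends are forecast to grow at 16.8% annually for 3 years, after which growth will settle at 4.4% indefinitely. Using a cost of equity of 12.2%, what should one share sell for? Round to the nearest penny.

Two-stage DDM. Project D₁…D_3 at 0.168, terminal growth 0.044, discount at r = 0.122.
D_1 = 2.3827
D_2 = 2.7830
D_3 = 3.2506
Terminal value at t=3: TV = D_4/(r−g) = 3.3936/(0.122−0.044) = 43.5075
P₀ = 2.3827/(1+0.122)^1 + 2.7830/(1+0.122)^2 + 3.2506/(1+0.122)^3 + 43.5075/(1+0.122)^3 = 37.4382

£37.44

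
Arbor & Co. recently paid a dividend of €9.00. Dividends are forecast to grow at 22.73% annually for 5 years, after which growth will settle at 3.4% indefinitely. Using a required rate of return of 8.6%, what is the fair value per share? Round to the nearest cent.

Two-stage DDM. Project D₁…D_5 at 0.2273, terminal growth 0.034, discount at r = 0.086.
D_1 = 11.0457
D_2 = 13.5564
D_3 = 16.6378
D_4 = 20.4195
D_5 = 25.0609
Terminal value at t=5: TV = D_6/(r−g) = 25.9129/(0.086−0.034) = 498.3258
P₀ = 11.0457/(1+0.086)^1 + 13.5564/(1+0.086)^2 + 16.6378/(1+0.086)^3 + 20.4195/(1+0.086)^4 + 25.0609/(1+0.086)^5 + 498.3258/(1+0.086)^5 = 395.8115

€395.81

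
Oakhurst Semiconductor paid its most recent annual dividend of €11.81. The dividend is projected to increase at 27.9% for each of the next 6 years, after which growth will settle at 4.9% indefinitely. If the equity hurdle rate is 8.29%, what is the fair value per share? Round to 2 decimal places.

€1,124.08

Two-stage DDM. Project D₁…D_6 at 0.279, terminal growth 0.049, discount at r = 0.0829.
D_1 = 15.1050
D_2 = 19.3193
D_3 = 24.7094
D_4 = 31.6033
D_5 = 40.4206
D_6 = 51.6979
Terminal value at t=6: TV = D_7/(r−g) = 54.2311/(0.0829−0.049) = 1599.7383
P₀ = 15.1050/(1+0.0829)^1 + 19.3193/(1+0.0829)^2 + 24.7094/(1+0.0829)^3 + 31.6033/(1+0.0829)^4 + 40.4206/(1+0.0829)^5 + 51.6979/(1+0.0829)^6 + 1599.7383/(1+0.0829)^6 = 1124.0807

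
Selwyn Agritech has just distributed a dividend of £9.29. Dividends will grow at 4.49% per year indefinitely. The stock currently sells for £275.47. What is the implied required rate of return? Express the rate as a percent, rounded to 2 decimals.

8.01%

Rearranging the constant-growth DDM: r = D₁/P₀ + g.
D₁ = 9.29 × (1 + 0.0449) = 9.7071.
r = 9.7071 / 275.47 + 0.0449 = 0.03524 + 0.0449 = 0.08014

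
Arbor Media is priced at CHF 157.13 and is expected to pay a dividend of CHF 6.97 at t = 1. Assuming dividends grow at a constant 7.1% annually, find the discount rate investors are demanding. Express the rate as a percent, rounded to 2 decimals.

Rearranging the constant-growth DDM: r = D₁/P₀ + g.
r = 6.9700 / 157.13 + 0.071 = 0.04436 + 0.071 = 0.11536

11.54%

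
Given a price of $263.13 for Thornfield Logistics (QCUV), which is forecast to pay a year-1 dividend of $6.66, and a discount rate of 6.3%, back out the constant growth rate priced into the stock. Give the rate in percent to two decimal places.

From P₀ = D₁/(r − g), the implied growth is g = r − D₁/P₀.
g = 0.063 − 6.66/263.13 = 0.063 − 0.02531 = 0.03769

3.77%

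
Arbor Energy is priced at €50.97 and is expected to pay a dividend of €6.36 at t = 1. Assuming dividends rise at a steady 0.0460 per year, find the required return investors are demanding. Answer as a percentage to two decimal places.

17.08%

Rearranging the constant-growth DDM: r = D₁/P₀ + g.
r = 6.3600 / 50.97 + 0.046 = 0.12478 + 0.046 = 0.17078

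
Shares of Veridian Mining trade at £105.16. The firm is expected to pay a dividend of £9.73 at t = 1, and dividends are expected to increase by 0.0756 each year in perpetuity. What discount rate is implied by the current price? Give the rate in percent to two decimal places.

16.81%

Rearranging the constant-growth DDM: r = D₁/P₀ + g.
r = 9.7300 / 105.16 + 0.0756 = 0.09253 + 0.0756 = 0.16813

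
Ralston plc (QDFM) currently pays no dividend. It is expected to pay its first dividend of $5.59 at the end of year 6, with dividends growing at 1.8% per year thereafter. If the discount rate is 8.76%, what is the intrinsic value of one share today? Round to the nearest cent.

$52.78

Deferred-dividend DDM. At t=5 the remaining stream is a growing perpetuity with first payment D_6 = 5.59.
V_5 = D_6/(r−g) = 5.59/(0.0876−0.018) = 80.3161
P₀ = V_5/(1+r)^5 = 80.3161/(1+0.0876)^5 = 52.7784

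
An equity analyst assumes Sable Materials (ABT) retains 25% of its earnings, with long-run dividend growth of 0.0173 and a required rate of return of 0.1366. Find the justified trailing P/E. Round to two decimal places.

Payout ratio b = 1 − 0.25 = 0.75.
Justified trailing P/E = b(1+g)/(r−g) = 0.75×(1+0.0173)/(0.1366−0.0173) = 6.3954

6.40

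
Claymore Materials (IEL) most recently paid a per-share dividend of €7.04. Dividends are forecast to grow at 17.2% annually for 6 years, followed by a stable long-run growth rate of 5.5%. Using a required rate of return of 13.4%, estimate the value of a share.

Two-stage DDM. Project D₁…D_6 at 0.172, terminal growth 0.055, discount at r = 0.134.
D_1 = 8.2509
D_2 = 9.6700
D_3 = 11.3333
D_4 = 13.2826
D_5 = 15.5672
D_6 = 18.2448
Terminal value at t=6: TV = D_7/(r−g) = 19.2482/(0.134−0.055) = 243.6485
P₀ = 8.2509/(1+0.134)^1 + 9.6700/(1+0.134)^2 + 11.3333/(1+0.134)^3 + 13.2826/(1+0.134)^4 + 15.5672/(1+0.134)^5 + 18.2448/(1+0.134)^6 + 243.6485/(1+0.134)^6 = 162.0540

€162.05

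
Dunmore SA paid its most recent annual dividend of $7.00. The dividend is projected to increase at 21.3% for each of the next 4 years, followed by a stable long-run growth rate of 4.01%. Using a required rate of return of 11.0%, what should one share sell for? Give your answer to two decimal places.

$183.67

Two-stage DDM. Project D₁…D_4 at 0.213, terminal growth 0.0401, discount at r = 0.11.
D_1 = 8.4910
D_2 = 10.2996
D_3 = 12.4934
D_4 = 15.1545
Terminal value at t=4: TV = D_5/(r−g) = 15.7622/(0.11−0.0401) = 225.4962
P₀ = 8.4910/(1+0.11)^1 + 10.2996/(1+0.11)^2 + 12.4934/(1+0.11)^3 + 15.1545/(1+0.11)^4 + 225.4962/(1+0.11)^4 = 183.6680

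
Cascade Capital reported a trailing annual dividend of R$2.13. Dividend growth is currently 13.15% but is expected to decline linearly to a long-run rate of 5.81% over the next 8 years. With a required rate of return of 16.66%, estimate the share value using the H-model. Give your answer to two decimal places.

H-model: P₀ = D₀[(1+g_L) + H(g_S−g_L)]/(r−g_L), with H = 8/2 = 4.
P₀ = 2.13 × [(1+0.0581) + 4×(0.1315−0.0581)] / (0.1666−0.0581)
   = 2.13 × 1.3517 / 0.1085 = 26.5357

R$26.54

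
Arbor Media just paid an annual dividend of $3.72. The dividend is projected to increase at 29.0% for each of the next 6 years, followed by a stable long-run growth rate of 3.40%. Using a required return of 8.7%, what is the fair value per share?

Two-stage DDM. Project D₁…D_6 at 0.29, terminal growth 0.034, discount at r = 0.087.
D_1 = 4.7988
D_2 = 6.1905
D_3 = 7.9857
D_4 = 10.3015
D_5 = 13.2890
D_6 = 17.1428
Terminal value at t=6: TV = D_7/(r−g) = 17.7256/(0.087−0.034) = 334.4459
P₀ = 4.7988/(1+0.087)^1 + 6.1905/(1+0.087)^2 + 7.9857/(1+0.087)^3 + 10.3015/(1+0.087)^4 + 13.2890/(1+0.087)^5 + 17.1428/(1+0.087)^6 + 334.4459/(1+0.087)^6 = 245.1434

$245.14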